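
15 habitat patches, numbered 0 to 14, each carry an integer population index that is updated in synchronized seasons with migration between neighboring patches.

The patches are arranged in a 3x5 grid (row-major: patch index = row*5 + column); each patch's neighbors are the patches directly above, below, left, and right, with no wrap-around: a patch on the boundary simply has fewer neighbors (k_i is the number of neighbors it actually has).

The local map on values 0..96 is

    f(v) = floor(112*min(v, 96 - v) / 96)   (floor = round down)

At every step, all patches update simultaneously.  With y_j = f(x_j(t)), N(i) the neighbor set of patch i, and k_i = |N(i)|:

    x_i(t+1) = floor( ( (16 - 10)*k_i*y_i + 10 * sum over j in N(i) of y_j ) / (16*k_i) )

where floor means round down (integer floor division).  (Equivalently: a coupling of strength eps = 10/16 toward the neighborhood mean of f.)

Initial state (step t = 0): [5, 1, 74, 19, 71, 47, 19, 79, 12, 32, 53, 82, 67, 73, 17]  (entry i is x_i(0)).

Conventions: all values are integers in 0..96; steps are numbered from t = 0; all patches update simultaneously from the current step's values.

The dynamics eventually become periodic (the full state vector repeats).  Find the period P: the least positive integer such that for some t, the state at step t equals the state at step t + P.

Simulating step by step:
t=0: [5, 1, 74, 19, 71, 47, 19, 79, 12, 32, 53, 82, 67, 73, 17]
t=1: [19, 11, 18, 22, 29, 36, 22, 21, 21, 26, 40, 27, 25, 23, 26]
t=2: [25, 18, 20, 25, 29, 35, 26, 24, 25, 29, 40, 32, 27, 27, 28]
t=3: [29, 24, 24, 28, 31, 36, 30, 28, 29, 31, 41, 36, 31, 30, 32]
t=4: [34, 30, 29, 32, 34, 39, 35, 32, 33, 35, 43, 40, 36, 35, 36]
t=5: [39, 36, 35, 36, 38, 43, 40, 37, 38, 39, 47, 44, 41, 40, 40]
t=6: [45, 43, 41, 42, 43, 48, 46, 43, 44, 44, 51, 49, 46, 45, 45]
t=7: [52, 50, 48, 49, 50, 53, 52, 50, 50, 51, 53, 53, 52, 52, 51]
t=8: [51, 52, 54, 54, 53, 50, 51, 52, 52, 52, 50, 50, 51, 51, 51]
t=9: [52, 51, 49, 49, 50, 52, 52, 51, 50, 51, 53, 52, 52, 51, 51]
t=10: [51, 52, 53, 53, 53, 50, 51, 52, 52, 52, 50, 50, 51, 52, 52]
t=11: [52, 51, 50, 50, 50, 52, 52, 51, 50, 50, 53, 52, 51, 51, 51]
t=12: [51, 51, 52, 53, 53, 50, 51, 52, 52, 52, 50, 51, 51, 52, 52]
t=13: [52, 51, 51, 50, 50, 52, 52, 51, 50, 50, 52, 52, 51, 51, 51]
t=14: [51, 51, 52, 52, 53, 51, 51, 52, 52, 52, 51, 51, 51, 52, 52]
t=15: [52, 51, 51, 50, 50, 52, 51, 51, 51, 50, 52, 52, 51, 51, 51]
t=16: [51, 51, 52, 52, 53, 51, 51, 52, 52, 52, 51, 51, 51, 52, 52]

Answer: 2
Key observation: The state at step 14, [51, 51, 52, 52, 53, 51, 51, 52, 52, 52, 51, 51, 51, 52, 52], reappears at step 16 — and no state repeats earlier — so the cycle the system enters has period 2.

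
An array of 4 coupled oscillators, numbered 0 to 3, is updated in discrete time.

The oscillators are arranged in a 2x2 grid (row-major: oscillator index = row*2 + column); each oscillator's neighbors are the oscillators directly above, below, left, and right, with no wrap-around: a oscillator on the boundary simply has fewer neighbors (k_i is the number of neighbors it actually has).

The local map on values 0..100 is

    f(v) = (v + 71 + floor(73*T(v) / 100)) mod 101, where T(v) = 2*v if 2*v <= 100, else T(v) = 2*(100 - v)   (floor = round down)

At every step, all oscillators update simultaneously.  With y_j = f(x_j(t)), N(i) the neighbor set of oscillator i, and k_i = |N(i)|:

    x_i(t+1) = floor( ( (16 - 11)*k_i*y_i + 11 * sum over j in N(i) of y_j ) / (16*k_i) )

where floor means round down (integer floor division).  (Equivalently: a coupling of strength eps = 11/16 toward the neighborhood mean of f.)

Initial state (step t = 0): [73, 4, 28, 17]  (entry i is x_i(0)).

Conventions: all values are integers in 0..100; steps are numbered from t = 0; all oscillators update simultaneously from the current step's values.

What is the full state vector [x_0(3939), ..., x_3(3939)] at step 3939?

Answer: [79, 79, 79, 79]
Key observation: The state at step 5, [79, 79, 79, 79], reappears at step 6: the system is in a cycle of period 1 from step 5 on.  Therefore the state at step 3939 equals the state at step 5 + ((3939 - 5) mod 1) = 5, which is [79, 79, 79, 79].

Derivation:
t=0: [73, 4, 28, 17]
t=1: [66, 56, 43, 44]
t=2: [83, 84, 79, 81]
t=3: [77, 77, 77, 78]
t=4: [80, 80, 80, 80]
t=5: [79, 79, 79, 79]
t=6: [79, 79, 79, 79]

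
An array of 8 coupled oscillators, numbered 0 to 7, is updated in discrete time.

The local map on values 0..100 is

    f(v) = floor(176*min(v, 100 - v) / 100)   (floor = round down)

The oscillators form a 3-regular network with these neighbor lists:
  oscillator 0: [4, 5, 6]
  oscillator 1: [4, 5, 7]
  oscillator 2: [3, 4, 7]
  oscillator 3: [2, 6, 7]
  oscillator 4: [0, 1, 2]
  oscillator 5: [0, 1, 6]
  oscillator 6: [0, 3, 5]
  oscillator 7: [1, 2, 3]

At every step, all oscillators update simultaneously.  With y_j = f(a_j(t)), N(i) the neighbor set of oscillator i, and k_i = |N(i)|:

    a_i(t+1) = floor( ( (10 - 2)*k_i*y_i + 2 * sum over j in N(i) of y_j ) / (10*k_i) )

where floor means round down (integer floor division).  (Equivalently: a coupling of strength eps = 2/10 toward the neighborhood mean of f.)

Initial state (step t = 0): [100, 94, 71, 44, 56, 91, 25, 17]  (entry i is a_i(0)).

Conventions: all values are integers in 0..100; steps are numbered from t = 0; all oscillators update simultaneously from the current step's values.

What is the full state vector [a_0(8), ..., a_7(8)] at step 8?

Answer: [69, 76, 75, 59, 76, 69, 80, 60]

Derivation:
t=0: [100, 94, 71, 44, 56, 91, 25, 17]
t=1: [9, 16, 53, 69, 65, 15, 41, 32]
t=2: [22, 31, 77, 57, 57, 28, 63, 55]
t=3: [43, 56, 47, 72, 68, 49, 62, 74]
t=4: [73, 74, 75, 52, 60, 83, 66, 49]
t=5: [48, 48, 51, 79, 65, 33, 57, 80]
t=6: [80, 77, 77, 41, 65, 62, 71, 41]
t=7: [39, 45, 45, 68, 56, 61, 52, 67]
t=8: [69, 76, 75, 59, 76, 69, 80, 60]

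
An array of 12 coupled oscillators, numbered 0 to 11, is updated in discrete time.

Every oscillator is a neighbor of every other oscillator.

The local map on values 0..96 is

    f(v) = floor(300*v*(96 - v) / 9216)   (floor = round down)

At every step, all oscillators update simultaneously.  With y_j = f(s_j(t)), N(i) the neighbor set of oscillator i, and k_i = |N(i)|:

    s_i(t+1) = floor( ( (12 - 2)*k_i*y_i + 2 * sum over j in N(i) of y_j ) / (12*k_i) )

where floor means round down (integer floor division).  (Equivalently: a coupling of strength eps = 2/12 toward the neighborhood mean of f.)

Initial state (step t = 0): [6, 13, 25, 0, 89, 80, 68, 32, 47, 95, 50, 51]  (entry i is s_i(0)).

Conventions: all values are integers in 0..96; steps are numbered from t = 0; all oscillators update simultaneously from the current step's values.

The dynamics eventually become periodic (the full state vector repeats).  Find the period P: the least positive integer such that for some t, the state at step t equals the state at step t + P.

Answer: 2
Key observation: The state at step 9, [70, 66, 61, 61, 70, 61, 61, 66, 69, 66, 69, 69], reappears at step 11 — and no state repeats earlier — so the cycle the system enters has period 2.

Derivation:
t=0: [6, 13, 25, 0, 89, 80, 68, 32, 47, 95, 50, 51]
t=1: [21, 36, 54, 7, 24, 41, 57, 61, 68, 10, 68, 68]
t=2: [52, 67, 70, 26, 56, 70, 69, 66, 60, 32, 60, 60]
t=3: [72, 63, 60, 60, 70, 60, 61, 64, 69, 65, 69, 69]
t=4: [57, 66, 68, 68, 59, 68, 68, 65, 60, 64, 60, 60]
t=5: [70, 64, 61, 61, 70, 61, 61, 65, 69, 66, 69, 69]
t=6: [59, 65, 68, 68, 59, 68, 68, 64, 60, 64, 60, 60]
t=7: [70, 65, 61, 61, 70, 61, 61, 66, 69, 66, 69, 69]
t=8: [59, 64, 68, 68, 59, 68, 68, 63, 60, 63, 60, 60]
t=9: [70, 66, 61, 61, 70, 61, 61, 66, 69, 66, 69, 69]
t=10: [59, 63, 68, 68, 59, 68, 68, 63, 60, 63, 60, 60]
t=11: [70, 66, 61, 61, 70, 61, 61, 66, 69, 66, 69, 69]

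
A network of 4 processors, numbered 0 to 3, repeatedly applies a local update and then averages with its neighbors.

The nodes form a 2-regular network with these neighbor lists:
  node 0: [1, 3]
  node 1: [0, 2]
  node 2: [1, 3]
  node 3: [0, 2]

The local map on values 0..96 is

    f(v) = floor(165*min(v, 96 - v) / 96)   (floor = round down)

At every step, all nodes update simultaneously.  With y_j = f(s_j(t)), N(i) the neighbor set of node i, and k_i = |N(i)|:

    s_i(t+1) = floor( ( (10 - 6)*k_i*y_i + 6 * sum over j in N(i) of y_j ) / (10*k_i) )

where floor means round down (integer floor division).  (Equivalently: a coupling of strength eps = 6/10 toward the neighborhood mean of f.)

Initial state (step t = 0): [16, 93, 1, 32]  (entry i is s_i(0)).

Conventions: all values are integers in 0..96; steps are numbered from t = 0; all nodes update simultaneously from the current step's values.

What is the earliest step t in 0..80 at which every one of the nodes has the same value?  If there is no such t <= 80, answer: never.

Answer: 14
Key observation: Synchronization is absorbing here: once all nodes are equal they stay equal, and step 14 is the first all-equal step.

Derivation:
t=0: [16, 93, 1, 32]  (not all equal)
t=1: [28, 10, 18, 30]  (not all equal)
t=2: [39, 30, 32, 43]  (not all equal)
t=3: [64, 57, 59, 65]  (not all equal)
t=4: [58, 62, 61, 56]  (not all equal)
t=5: [63, 60, 61, 64]  (not all equal)
t=6: [57, 59, 58, 56]  (not all equal)
t=7: [66, 64, 65, 66]  (not all equal)
t=8: [52, 53, 53, 51]  (not all equal)
t=9: [75, 73, 74, 75]  (not all equal)
t=10: [36, 37, 37, 36]  (not all equal)
t=11: [61, 62, 62, 61]  (not all equal)
t=12: [59, 58, 58, 59]  (not all equal)
t=13: [63, 64, 64, 63]  (not all equal)
t=14: [55, 55, 55, 55]  (all equal)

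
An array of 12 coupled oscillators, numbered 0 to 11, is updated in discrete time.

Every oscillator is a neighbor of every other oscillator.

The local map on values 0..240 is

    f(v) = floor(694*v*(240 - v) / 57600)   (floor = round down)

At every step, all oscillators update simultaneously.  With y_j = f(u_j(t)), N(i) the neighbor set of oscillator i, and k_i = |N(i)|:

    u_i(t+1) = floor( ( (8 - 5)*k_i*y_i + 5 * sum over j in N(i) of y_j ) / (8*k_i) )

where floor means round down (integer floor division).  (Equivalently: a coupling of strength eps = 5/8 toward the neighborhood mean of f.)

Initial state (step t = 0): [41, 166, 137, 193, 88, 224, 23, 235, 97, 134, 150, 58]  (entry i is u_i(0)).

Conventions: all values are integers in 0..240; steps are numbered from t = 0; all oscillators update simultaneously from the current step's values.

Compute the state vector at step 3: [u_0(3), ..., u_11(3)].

Answer: [143, 143, 144, 143, 144, 144, 144, 145, 144, 144, 144, 143]

Derivation:
t=0: [41, 166, 137, 193, 88, 224, 23, 235, 97, 134, 150, 58]
t=1: [112, 128, 135, 115, 132, 94, 100, 85, 134, 135, 132, 121]
t=2: [170, 170, 169, 170, 169, 168, 169, 165, 169, 169, 169, 170]
t=3: [143, 143, 144, 143, 144, 144, 144, 145, 144, 144, 144, 143]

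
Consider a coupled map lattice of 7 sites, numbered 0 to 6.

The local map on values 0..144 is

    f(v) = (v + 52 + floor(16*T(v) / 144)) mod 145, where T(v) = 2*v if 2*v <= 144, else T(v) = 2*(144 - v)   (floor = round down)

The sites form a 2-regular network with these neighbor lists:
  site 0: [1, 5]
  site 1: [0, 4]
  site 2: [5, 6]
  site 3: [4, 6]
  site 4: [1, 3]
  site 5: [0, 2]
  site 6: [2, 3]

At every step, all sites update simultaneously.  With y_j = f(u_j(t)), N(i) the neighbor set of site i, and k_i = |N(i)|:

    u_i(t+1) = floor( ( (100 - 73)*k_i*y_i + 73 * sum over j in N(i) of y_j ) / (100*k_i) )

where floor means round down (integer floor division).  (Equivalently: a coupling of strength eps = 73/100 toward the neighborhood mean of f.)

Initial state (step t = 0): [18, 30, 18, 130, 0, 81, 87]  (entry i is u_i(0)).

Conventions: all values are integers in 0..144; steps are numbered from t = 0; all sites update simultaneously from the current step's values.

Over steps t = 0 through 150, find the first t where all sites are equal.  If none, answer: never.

Simulating step by step:
t=0: [18, 30, 18, 130, 0, 81, 87]  (not all equal)
t=1: [52, 69, 22, 31, 60, 54, 43]  (not all equal)
t=2: [123, 124, 102, 107, 115, 102, 89]  (not all equal)
t=3: [28, 32, 14, 19, 28, 23, 16]  (not all equal)
t=4: [85, 87, 73, 77, 83, 78, 71]  (not all equal)
t=5: [56, 4, 140, 90, 55, 91, 140]  (not all equal)
t=6: [56, 102, 33, 63, 55, 63, 33]  (not all equal)
t=7: [86, 92, 105, 111, 85, 112, 105]  (not all equal)
t=8: [14, 6, 22, 15, 14, 16, 21]  (not all equal)
t=9: [66, 66, 75, 72, 65, 72, 74]  (not all equal)
t=10: [134, 131, 140, 137, 134, 137, 141]  (not all equal)
t=11: [42, 42, 46, 45, 42, 45, 46]  (not all equal)
t=12: [104, 103, 107, 105, 104, 105, 107]  (not all equal)
t=13: [19, 19, 21, 20, 19, 20, 21]  (not all equal)
t=14: [75, 75, 76, 76, 75, 76, 76]  (not all equal)
t=15: [142, 142, 143, 142, 142, 142, 143]  (not all equal)
t=16: [49, 49, 49, 49, 49, 49, 49]  (all equal)

Answer: 16
Key observation: Synchronization is absorbing here: once all sites are equal they stay equal, and step 16 is the first all-equal step.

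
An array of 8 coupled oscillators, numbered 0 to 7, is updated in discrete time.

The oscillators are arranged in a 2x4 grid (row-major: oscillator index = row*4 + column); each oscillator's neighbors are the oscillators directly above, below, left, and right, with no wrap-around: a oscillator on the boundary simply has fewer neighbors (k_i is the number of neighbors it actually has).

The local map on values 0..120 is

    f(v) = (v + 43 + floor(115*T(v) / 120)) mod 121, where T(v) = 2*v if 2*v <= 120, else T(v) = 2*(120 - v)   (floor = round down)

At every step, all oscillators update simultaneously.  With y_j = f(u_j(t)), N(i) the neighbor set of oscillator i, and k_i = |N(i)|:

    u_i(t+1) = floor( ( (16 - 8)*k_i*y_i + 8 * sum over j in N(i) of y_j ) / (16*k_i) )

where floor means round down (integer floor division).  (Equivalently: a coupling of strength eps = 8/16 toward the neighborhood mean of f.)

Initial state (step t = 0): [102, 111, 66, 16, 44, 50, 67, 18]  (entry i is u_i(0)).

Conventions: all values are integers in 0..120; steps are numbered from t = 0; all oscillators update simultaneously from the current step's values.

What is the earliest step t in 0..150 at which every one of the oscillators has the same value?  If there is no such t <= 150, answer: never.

Answer: never
Key observation: The state at step 13 reappears at step 15 — the system is in a cycle of period 2 from step 13 on.  No step 0..15 is synchronized, and the cycle repeats forever, so no step up to 150 (or ever) has all oscillators equal.

Derivation:
t=0: [102, 111, 66, 16, 44, 50, 67, 18]  (not all equal)
t=1: [54, 61, 83, 91, 56, 65, 87, 92]  (not all equal)
t=2: [84, 89, 76, 69, 85, 88, 75, 68]  (not all equal)
t=3: [73, 73, 81, 86, 73, 73, 81, 87]  (not all equal)
t=4: [85, 83, 77, 73, 85, 83, 77, 73]  (not all equal)
t=5: [74, 75, 80, 84, 74, 75, 80, 84]  (not all equal)
t=6: [83, 82, 78, 75, 83, 82, 78, 75]  (not all equal)
t=7: [75, 76, 79, 82, 75, 76, 79, 82]  (not all equal)
t=8: [82, 81, 79, 76, 82, 81, 79, 76]  (not all equal)
t=9: [76, 77, 79, 81, 76, 77, 79, 81]  (not all equal)
t=10: [81, 80, 79, 77, 81, 80, 79, 77]  (not all equal)
t=11: [77, 78, 79, 80, 77, 78, 79, 80]  (not all equal)
t=12: [80, 80, 79, 78, 80, 80, 79, 78]  (not all equal)
t=13: [78, 78, 79, 79, 78, 78, 79, 79]  (not all equal)
t=14: [80, 79, 79, 79, 80, 79, 79, 79]  (not all equal)
t=15: [78, 78, 79, 79, 78, 78, 79, 79]  (not all equal)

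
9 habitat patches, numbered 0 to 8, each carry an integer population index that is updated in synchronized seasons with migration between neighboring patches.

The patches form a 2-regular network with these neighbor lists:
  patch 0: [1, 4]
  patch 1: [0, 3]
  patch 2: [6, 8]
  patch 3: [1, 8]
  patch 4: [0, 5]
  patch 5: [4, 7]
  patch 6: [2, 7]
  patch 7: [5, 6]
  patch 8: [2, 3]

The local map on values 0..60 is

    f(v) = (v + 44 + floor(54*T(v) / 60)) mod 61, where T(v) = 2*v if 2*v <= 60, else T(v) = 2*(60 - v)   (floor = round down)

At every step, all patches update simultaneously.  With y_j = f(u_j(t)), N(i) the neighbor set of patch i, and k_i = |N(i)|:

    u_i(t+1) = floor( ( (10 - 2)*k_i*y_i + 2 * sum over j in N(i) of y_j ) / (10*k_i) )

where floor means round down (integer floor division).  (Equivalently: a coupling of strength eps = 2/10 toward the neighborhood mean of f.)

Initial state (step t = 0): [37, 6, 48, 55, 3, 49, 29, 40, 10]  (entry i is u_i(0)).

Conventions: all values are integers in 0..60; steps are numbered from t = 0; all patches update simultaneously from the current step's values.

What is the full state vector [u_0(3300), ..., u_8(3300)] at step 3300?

Answer: [51, 51, 51, 51, 51, 50, 50, 50, 51]
Key observation: The state at step 10, [51, 51, 51, 51, 51, 50, 50, 50, 51], reappears at step 12: the system is in a cycle of period 2 from step 10 on.  Therefore the state at step 3300 equals the state at step 10 + ((3300 - 10) mod 2) = 10, which is [51, 51, 51, 51, 51, 50, 50, 50, 51].

Derivation:
t=0: [37, 6, 48, 55, 3, 49, 29, 40, 10]
t=1: [11, 52, 43, 44, 46, 51, 13, 52, 18]
t=2: [20, 46, 50, 52, 49, 50, 25, 46, 37]
t=3: [41, 52, 46, 44, 49, 51, 52, 53, 10]
t=4: [56, 50, 49, 50, 51, 49, 49, 48, 19]
t=5: [46, 50, 49, 49, 49, 51, 51, 51, 39]
t=6: [53, 51, 51, 51, 51, 50, 50, 50, 57]
t=7: [48, 49, 49, 49, 49, 50, 50, 51, 46]
t=8: [51, 51, 51, 51, 51, 50, 50, 50, 53]
t=9: [50, 50, 49, 49, 50, 50, 50, 51, 48]
t=10: [51, 51, 51, 51, 51, 50, 50, 50, 51]
t=11: [50, 50, 50, 50, 50, 50, 50, 51, 50]
t=12: [51, 51, 51, 51, 51, 50, 50, 50, 51]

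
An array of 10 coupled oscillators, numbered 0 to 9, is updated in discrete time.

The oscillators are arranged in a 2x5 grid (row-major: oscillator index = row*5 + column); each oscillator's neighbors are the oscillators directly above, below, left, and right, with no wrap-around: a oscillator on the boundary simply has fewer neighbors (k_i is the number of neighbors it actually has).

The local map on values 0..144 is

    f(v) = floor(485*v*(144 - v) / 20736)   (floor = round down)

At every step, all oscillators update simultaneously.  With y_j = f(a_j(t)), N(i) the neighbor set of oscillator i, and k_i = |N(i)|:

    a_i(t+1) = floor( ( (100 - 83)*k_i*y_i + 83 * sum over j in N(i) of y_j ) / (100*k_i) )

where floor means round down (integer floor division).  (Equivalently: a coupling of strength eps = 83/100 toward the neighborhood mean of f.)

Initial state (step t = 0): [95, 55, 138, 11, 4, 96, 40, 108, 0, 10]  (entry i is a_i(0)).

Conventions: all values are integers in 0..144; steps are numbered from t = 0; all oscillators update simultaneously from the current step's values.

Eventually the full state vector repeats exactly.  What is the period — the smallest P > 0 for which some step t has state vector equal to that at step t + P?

Answer: 2
Key observation: The state at step 15, [120, 120, 120, 120, 120, 120, 120, 120, 120, 120], reappears at step 17 — and no state repeats earlier — so the cycle the system enters has period 2.

Derivation:
t=0: [95, 55, 138, 11, 4, 96, 40, 108, 0, 10]
t=1: [110, 81, 69, 14, 29, 103, 102, 47, 42, 10]
t=2: [104, 105, 94, 89, 43, 94, 106, 106, 66, 79]
t=3: [101, 99, 102, 110, 114, 97, 98, 105, 111, 112]
t=4: [104, 102, 96, 87, 83, 103, 102, 96, 87, 82]
t=5: [98, 101, 107, 113, 116, 98, 101, 107, 113, 116]
t=6: [103, 99, 91, 82, 77, 103, 99, 91, 82, 77]
t=7: [100, 104, 111, 116, 119, 100, 104, 111, 116, 119]
t=8: [99, 95, 85, 76, 71, 99, 95, 85, 76, 71]
t=9: [105, 109, 115, 119, 120, 105, 109, 115, 119, 120]
t=10: [92, 87, 78, 70, 67, 92, 87, 78, 70, 67]
t=11: [112, 115, 118, 120, 120, 112, 115, 118, 120, 120]
t=12: [80, 77, 71, 68, 67, 80, 77, 71, 68, 67]
t=13: [119, 120, 120, 120, 120, 119, 120, 120, 120, 120]
t=14: [68, 67, 67, 67, 67, 68, 67, 67, 67, 67]
t=15: [120, 120, 120, 120, 120, 120, 120, 120, 120, 120]
t=16: [67, 67, 67, 67, 67, 67, 67, 67, 67, 67]
t=17: [120, 120, 120, 120, 120, 120, 120, 120, 120, 120]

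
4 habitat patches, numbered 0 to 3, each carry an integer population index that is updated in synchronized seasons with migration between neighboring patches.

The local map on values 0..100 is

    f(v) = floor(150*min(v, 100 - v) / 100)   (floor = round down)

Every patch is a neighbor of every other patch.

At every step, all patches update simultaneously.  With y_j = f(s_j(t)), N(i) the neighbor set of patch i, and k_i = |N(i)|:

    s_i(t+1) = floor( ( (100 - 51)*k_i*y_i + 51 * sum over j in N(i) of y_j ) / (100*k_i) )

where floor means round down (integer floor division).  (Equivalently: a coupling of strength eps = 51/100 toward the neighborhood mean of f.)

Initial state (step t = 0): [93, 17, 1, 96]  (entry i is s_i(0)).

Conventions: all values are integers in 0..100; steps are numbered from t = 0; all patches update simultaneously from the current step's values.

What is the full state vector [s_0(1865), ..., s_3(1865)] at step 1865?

Simulating step by step:
t=0: [93, 17, 1, 96]
t=1: [10, 15, 7, 9]
t=2: [15, 17, 13, 14]
t=3: [21, 22, 20, 21]
t=4: [31, 31, 30, 31]
t=5: [45, 45, 45, 45]
t=6: [67, 67, 67, 67]
t=7: [49, 49, 49, 49]
t=8: [73, 73, 73, 73]
t=9: [40, 40, 40, 40]
t=10: [60, 60, 60, 60]
t=11: [60, 60, 60, 60]

Answer: [60, 60, 60, 60]
Key observation: The state at step 10, [60, 60, 60, 60], reappears at step 11: the system is in a cycle of period 1 from step 10 on.  Therefore the state at step 1865 equals the state at step 10 + ((1865 - 10) mod 1) = 10, which is [60, 60, 60, 60].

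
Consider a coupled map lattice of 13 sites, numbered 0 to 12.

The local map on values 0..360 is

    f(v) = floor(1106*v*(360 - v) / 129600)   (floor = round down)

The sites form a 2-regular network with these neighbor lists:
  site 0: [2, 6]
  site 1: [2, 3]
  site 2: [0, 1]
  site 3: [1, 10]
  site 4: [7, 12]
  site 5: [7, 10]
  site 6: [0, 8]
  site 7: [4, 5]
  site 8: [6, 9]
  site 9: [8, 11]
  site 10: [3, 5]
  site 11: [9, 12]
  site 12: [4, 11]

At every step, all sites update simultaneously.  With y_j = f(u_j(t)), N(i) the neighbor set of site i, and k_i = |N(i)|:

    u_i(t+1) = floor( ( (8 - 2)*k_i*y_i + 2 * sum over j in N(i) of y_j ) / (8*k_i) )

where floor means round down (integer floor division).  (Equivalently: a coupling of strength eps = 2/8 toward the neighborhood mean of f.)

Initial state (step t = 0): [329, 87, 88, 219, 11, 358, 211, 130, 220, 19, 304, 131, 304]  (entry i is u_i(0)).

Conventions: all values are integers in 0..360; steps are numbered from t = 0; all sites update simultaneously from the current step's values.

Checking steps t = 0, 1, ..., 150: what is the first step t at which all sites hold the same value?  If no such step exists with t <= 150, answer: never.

Answer: never
Key observation: The state at step 21 reappears at step 23 — the system is in a cycle of period 2 from step 21 on.  No step 0..23 is synchronized, and the cycle repeats forever, so no step up to 150 (or ever) has all sites equal.

Derivation:
t=0: [329, 87, 88, 219, 11, 358, 211, 130, 220, 19, 304, 131, 304]  (not all equal)
t=1: [124, 209, 189, 240, 74, 54, 244, 196, 236, 106, 142, 217, 144]  (not all equal)
t=2: [251, 266, 271, 250, 202, 173, 243, 245, 245, 235, 246, 259, 254]  (not all equal)
t=3: [230, 214, 209, 232, 262, 266, 240, 248, 241, 245, 243, 227, 233]  (not all equal)
t=4: [255, 264, 266, 253, 225, 219, 246, 231, 243, 242, 239, 254, 248]  (not all equal)
t=5: [227, 217, 215, 231, 255, 259, 238, 255, 241, 241, 246, 231, 238]  (not all equal)
t=6: [256, 263, 264, 253, 230, 225, 247, 227, 244, 245, 238, 251, 245]  (not all equal)
t=7: [227, 218, 217, 231, 253, 257, 237, 257, 240, 239, 246, 234, 241]  (not all equal)
t=8: [256, 262, 263, 253, 231, 226, 248, 225, 245, 246, 239, 249, 243]  (not all equal)
t=9: [227, 220, 218, 231, 253, 256, 236, 258, 239, 238, 245, 236, 242]  (not all equal)
t=10: [256, 261, 262, 253, 231, 228, 249, 225, 246, 247, 240, 248, 242]  (not all equal)
t=11: [227, 221, 220, 231, 253, 255, 234, 258, 238, 238, 244, 237, 243]  (not all equal)
t=12: [256, 261, 261, 253, 231, 229, 251, 225, 247, 247, 241, 247, 241]  (not all equal)
t=13: [226, 221, 220, 231, 253, 254, 232, 258, 237, 238, 243, 238, 244]  (not all equal)
t=14: [257, 261, 261, 253, 231, 230, 253, 225, 248, 247, 241, 246, 240]  (not all equal)
t=15: [225, 221, 220, 231, 253, 254, 231, 257, 236, 238, 243, 239, 245]  (not all equal)
t=16: [258, 261, 261, 253, 231, 230, 254, 226, 249, 247, 241, 245, 239]  (not all equal)
t=17: [224, 221, 220, 231, 253, 254, 229, 257, 234, 237, 243, 240, 246]  (not all equal)
t=18: [259, 261, 261, 253, 231, 230, 255, 226, 251, 248, 241, 244, 238]  (not all equal)
t=19: [223, 221, 220, 231, 253, 254, 228, 257, 232, 237, 243, 241, 247]  (not all equal)
t=20: [259, 261, 261, 253, 231, 230, 256, 226, 252, 248, 241, 243, 237]  (not all equal)
t=21: [223, 221, 220, 231, 253, 254, 227, 257, 232, 237, 243, 242, 248]  (not all equal)
t=22: [259, 261, 261, 253, 231, 230, 256, 226, 252, 248, 241, 242, 237]  (not all equal)
t=23: [223, 221, 220, 231, 253, 254, 227, 257, 232, 237, 243, 242, 248]  (not all equal)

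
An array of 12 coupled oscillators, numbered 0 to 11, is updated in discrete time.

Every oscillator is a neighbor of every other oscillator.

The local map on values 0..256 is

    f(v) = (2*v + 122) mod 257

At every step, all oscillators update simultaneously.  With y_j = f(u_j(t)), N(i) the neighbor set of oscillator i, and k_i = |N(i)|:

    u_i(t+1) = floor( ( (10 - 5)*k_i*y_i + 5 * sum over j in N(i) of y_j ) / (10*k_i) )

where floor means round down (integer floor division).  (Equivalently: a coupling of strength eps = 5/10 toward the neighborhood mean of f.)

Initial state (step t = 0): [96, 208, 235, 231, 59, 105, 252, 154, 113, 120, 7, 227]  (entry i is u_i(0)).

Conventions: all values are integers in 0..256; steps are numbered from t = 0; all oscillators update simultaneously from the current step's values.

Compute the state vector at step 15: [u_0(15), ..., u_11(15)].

Simulating step by step:
t=0: [96, 208, 235, 231, 59, 105, 252, 154, 113, 120, 7, 227]
t=1: [81, 66, 91, 87, 164, 89, 106, 134, 96, 103, 117, 83]
t=2: [60, 164, 70, 66, 136, 68, 83, 109, 74, 80, 93, 62]
t=3: [168, 145, 60, 173, 120, 58, 72, 95, 64, 69, 81, 170]
t=4: [168, 147, 187, 173, 125, 185, 81, 102, 190, 78, 89, 170]
t=5: [171, 152, 189, 176, 132, 187, 92, 111, 191, 90, 100, 173]
t=6: [180, 163, 197, 185, 145, 195, 109, 126, 199, 107, 116, 182]
t=7: [178, 162, 77, 182, 146, 192, 113, 129, 78, 112, 120, 180]
t=8: [178, 164, 86, 182, 149, 191, 119, 134, 87, 118, 125, 180]
t=9: [182, 169, 98, 186, 156, 194, 128, 142, 99, 128, 134, 184]
t=10: [194, 182, 117, 197, 170, 205, 145, 157, 118, 145, 150, 195]
t=11: [197, 186, 127, 83, 175, 90, 153, 163, 128, 153, 157, 198]
t=12: [68, 175, 121, 81, 165, 88, 145, 154, 122, 145, 148, 69]
t=13: [61, 158, 109, 73, 149, 79, 131, 139, 110, 131, 134, 62]
t=14: [182, 153, 108, 76, 145, 81, 128, 136, 109, 128, 131, 183]
t=15: [172, 145, 105, 75, 138, 80, 123, 130, 105, 123, 125, 173]

Answer: [172, 145, 105, 75, 138, 80, 123, 130, 105, 123, 125, 173]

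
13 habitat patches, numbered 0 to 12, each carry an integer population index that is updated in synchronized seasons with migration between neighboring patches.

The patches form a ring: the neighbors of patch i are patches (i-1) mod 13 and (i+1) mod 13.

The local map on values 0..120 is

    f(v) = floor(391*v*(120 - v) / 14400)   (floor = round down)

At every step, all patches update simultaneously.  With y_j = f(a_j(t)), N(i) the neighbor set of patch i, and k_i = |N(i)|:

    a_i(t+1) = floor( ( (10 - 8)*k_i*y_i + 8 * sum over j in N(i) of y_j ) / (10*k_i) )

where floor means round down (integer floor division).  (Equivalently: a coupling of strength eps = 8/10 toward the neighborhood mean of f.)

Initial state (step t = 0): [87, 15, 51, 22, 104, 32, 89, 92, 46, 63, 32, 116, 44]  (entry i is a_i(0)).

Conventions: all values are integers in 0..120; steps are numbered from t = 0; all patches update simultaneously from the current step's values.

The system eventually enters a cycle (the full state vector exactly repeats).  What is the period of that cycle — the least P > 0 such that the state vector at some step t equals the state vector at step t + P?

Answer: 2
Key observation: The state at step 10, [97, 97, 97, 97, 97, 97, 97, 97, 97, 97, 97, 97, 97], reappears at step 12 — and no state repeats earlier — so the cycle the system enters has period 2.

Derivation:
t=0: [87, 15, 51, 22, 104, 32, 89, 92, 46, 63, 32, 116, 44]
t=1: [68, 77, 59, 67, 62, 62, 72, 80, 84, 86, 58, 68, 53]
t=2: [93, 95, 93, 96, 96, 95, 91, 87, 82, 87, 89, 96, 96]
t=3: [64, 67, 64, 64, 62, 66, 70, 77, 78, 78, 70, 66, 64]
t=4: [96, 96, 96, 97, 96, 96, 93, 91, 88, 90, 92, 96, 96]
t=5: [62, 62, 61, 61, 61, 64, 66, 71, 72, 72, 67, 64, 62]
t=6: [97, 97, 97, 97, 97, 96, 95, 94, 93, 94, 95, 96, 97]
t=7: [60, 60, 60, 60, 60, 62, 64, 66, 66, 66, 64, 62, 60]
t=8: [97, 97, 97, 97, 97, 97, 96, 96, 96, 96, 96, 97, 97]
t=9: [60, 60, 60, 60, 60, 60, 61, 62, 62, 62, 61, 60, 60]
t=10: [97, 97, 97, 97, 97, 97, 97, 97, 97, 97, 97, 97, 97]
t=11: [60, 60, 60, 60, 60, 60, 60, 60, 60, 60, 60, 60, 60]
t=12: [97, 97, 97, 97, 97, 97, 97, 97, 97, 97, 97, 97, 97]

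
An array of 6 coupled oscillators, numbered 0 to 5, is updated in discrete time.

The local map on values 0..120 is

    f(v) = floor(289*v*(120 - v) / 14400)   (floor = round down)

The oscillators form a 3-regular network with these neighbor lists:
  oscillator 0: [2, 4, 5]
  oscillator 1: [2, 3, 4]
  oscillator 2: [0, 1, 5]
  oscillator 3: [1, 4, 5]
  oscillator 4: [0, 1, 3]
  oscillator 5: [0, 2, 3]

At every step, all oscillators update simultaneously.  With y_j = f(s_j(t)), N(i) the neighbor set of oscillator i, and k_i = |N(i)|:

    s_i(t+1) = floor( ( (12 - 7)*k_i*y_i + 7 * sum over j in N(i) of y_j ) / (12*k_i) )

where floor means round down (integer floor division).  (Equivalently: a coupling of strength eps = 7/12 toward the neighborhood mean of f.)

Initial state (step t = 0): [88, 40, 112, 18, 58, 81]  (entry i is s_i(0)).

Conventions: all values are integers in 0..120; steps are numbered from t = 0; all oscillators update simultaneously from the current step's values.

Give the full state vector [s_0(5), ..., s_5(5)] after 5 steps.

Simulating step by step:
t=0: [88, 40, 112, 18, 58, 81]
t=1: [52, 50, 42, 53, 60, 47]
t=2: [69, 69, 67, 70, 71, 68]
t=3: [70, 70, 70, 69, 69, 70]
t=4: [70, 70, 70, 70, 70, 70]
t=5: [70, 70, 70, 70, 70, 70]

Answer: [70, 70, 70, 70, 70, 70]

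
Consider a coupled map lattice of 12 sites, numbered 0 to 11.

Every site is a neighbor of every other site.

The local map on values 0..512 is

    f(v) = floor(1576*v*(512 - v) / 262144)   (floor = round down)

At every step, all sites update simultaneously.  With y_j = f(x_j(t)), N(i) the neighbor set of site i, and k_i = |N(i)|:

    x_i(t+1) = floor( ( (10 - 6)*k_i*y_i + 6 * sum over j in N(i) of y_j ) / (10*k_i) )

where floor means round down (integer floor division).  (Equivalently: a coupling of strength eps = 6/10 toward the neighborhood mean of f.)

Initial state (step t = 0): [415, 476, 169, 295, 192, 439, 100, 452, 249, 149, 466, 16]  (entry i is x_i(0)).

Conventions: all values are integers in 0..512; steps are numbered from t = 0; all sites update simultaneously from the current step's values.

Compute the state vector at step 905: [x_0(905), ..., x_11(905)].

Simulating step by step:
t=0: [415, 476, 169, 295, 192, 439, 100, 452, 249, 149, 466, 16]
t=1: [244, 196, 280, 293, 287, 226, 245, 216, 296, 272, 204, 176]
t=2: [386, 379, 385, 383, 385, 385, 386, 383, 383, 386, 381, 373]
t=3: [295, 298, 295, 296, 295, 295, 295, 296, 296, 295, 297, 301]
t=4: [383, 383, 383, 383, 383, 383, 383, 383, 383, 383, 383, 382]
t=5: [297, 297, 297, 297, 297, 297, 297, 297, 297, 297, 297, 297]
t=6: [383, 383, 383, 383, 383, 383, 383, 383, 383, 383, 383, 383]
t=7: [297, 297, 297, 297, 297, 297, 297, 297, 297, 297, 297, 297]

Answer: [297, 297, 297, 297, 297, 297, 297, 297, 297, 297, 297, 297]
Key observation: The state at step 5, [297, 297, 297, 297, 297, 297, 297, 297, 297, 297, 297, 297], reappears at step 7: the system is in a cycle of period 2 from step 5 on.  Therefore the state at step 905 equals the state at step 5 + ((905 - 5) mod 2) = 5, which is [297, 297, 297, 297, 297, 297, 297, 297, 297, 297, 297, 297].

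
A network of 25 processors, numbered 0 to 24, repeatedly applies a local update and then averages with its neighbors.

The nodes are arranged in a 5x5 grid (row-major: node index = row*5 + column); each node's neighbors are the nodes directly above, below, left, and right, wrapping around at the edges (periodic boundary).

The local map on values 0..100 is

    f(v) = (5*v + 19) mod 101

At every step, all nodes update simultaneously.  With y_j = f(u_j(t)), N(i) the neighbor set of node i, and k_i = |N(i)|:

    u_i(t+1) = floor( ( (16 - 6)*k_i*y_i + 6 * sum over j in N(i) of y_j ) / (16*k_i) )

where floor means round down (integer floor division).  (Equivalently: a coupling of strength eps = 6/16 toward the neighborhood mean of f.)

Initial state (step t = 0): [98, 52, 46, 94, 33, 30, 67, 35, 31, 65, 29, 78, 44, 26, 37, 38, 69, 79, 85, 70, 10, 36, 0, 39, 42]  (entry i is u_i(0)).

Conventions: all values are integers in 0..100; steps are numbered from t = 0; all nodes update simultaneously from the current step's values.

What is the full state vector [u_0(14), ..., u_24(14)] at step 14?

Simulating step by step:
t=0: [98, 52, 46, 94, 33, 30, 67, 35, 31, 65, 29, 78, 44, 26, 37, 38, 69, 79, 85, 70, 10, 36, 0, 39, 42]
t=1: [30, 66, 55, 73, 66, 57, 54, 77, 70, 46, 47, 23, 37, 44, 21, 28, 49, 20, 37, 48, 55, 82, 27, 23, 38]
t=2: [59, 54, 74, 72, 47, 24, 61, 23, 56, 42, 43, 39, 9, 31, 32, 60, 51, 22, 14, 44, 72, 39, 48, 34, 25]
t=3: [30, 66, 77, 77, 47, 32, 29, 45, 80, 41, 33, 25, 53, 76, 64, 30, 51, 43, 76, 44, 55, 34, 55, 79, 50]
t=4: [67, 49, 16, 7, 47, 70, 58, 41, 24, 30, 72, 55, 71, 81, 44, 69, 66, 52, 76, 48, 84, 83, 69, 30, 59]
t=5: [52, 56, 80, 57, 49, 60, 26, 33, 39, 60, 71, 76, 64, 35, 43, 58, 53, 73, 80, 54, 36, 37, 63, 63, 26]
t=6: [73, 73, 29, 11, 52, 29, 57, 62, 25, 21, 58, 82, 55, 67, 45, 35, 68, 66, 36, 63, 73, 30, 31, 28, 56]
t=7: [78, 70, 63, 68, 73, 49, 18, 34, 43, 35, 24, 30, 71, 57, 36, 74, 56, 58, 78, 50, 82, 69, 67, 68, 83]
t=8: [25, 51, 43, 53, 67, 52, 31, 68, 42, 83, 53, 62, 59, 19, 79, 75, 81, 24, 15, 62, 32, 60, 46, 48, 40]
t=9: [52, 60, 44, 66, 48, 69, 67, 48, 33, 34, 70, 33, 19, 21, 20, 76, 28, 39, 71, 36, 64, 30, 42, 58, 30]
t=10: [64, 31, 36, 45, 61, 64, 52, 52, 71, 75, 65, 69, 24, 31, 37, 84, 60, 23, 57, 84, 51, 55, 28, 23, 60]
t=11: [41, 74, 84, 47, 30, 45, 71, 74, 70, 69, 38, 54, 46, 56, 23, 37, 30, 31, 16, 26, 61, 78, 60, 31, 25]
t=12: [34, 66, 44, 55, 59, 41, 72, 74, 69, 57, 19, 72, 61, 83, 40, 14, 58, 67, 89, 46, 19, 21, 27, 65, 46]
t=13: [63, 49, 49, 71, 28, 30, 69, 72, 57, 11, 27, 58, 35, 33, 19, 63, 26, 45, 53, 49, 31, 25, 47, 49, 39]
t=14: [43, 57, 63, 61, 53, 63, 58, 67, 29, 59, 44, 27, 77, 69, 33, 41, 41, 52, 74, 51, 56, 48, 52, 59, 31]

Answer: [43, 57, 63, 61, 53, 63, 58, 67, 29, 59, 44, 27, 77, 69, 33, 41, 41, 52, 74, 51, 56, 48, 52, 59, 31]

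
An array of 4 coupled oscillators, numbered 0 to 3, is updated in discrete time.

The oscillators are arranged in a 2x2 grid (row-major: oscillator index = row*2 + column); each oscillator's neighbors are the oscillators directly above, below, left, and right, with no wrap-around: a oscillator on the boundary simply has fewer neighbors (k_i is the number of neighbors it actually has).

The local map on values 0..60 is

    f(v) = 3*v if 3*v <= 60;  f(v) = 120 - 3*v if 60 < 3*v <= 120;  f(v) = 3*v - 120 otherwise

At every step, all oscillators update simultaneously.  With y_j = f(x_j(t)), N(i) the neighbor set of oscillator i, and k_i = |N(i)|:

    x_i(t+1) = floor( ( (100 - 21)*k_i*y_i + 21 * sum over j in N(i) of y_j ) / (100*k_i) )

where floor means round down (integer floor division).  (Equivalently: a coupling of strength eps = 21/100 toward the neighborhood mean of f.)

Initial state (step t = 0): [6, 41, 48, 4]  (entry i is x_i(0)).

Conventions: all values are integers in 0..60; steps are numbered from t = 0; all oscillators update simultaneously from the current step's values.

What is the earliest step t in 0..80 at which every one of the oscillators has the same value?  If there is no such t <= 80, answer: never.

Answer: 26
Key observation: Synchronization is absorbing here: once all oscillators are equal they stay equal, and step 26 is the first all-equal step.

Derivation:
t=0: [6, 41, 48, 4]  (not all equal)
t=1: [17, 5, 22, 12]  (not all equal)
t=2: [47, 20, 51, 35]  (not all equal)
t=3: [26, 51, 29, 21]  (not all equal)
t=4: [40, 36, 36, 51]  (not all equal)
t=5: [2, 12, 12, 28]  (not all equal)
t=6: [12, 32, 32, 36]  (not all equal)
t=7: [33, 24, 24, 14]  (not all equal)
t=8: [26, 44, 44, 43]  (not all equal)
t=9: [35, 14, 14, 9]  (not all equal)
t=10: [20, 37, 37, 30]  (not all equal)
t=11: [49, 16, 16, 25]  (not all equal)
t=12: [31, 45, 45, 45]  (not all equal)
t=13: [24, 16, 16, 15]  (not all equal)
t=14: [48, 47, 47, 45]  (not all equal)
t=15: [23, 20, 20, 16]  (not all equal)
t=16: [52, 57, 57, 50]  (not all equal)
t=17: [39, 47, 47, 34]  (not all equal)
t=18: [6, 18, 18, 18]  (not all equal)
t=19: [25, 50, 50, 54]  (not all equal)
t=20: [41, 32, 32, 39]  (not all equal)
t=21: [7, 19, 19, 7]  (not all equal)
t=22: [28, 49, 49, 28]  (not all equal)
t=23: [34, 28, 28, 34]  (not all equal)
t=24: [21, 32, 32, 21]  (not all equal)
t=25: [50, 30, 30, 50]  (not all equal)
t=26: [30, 30, 30, 30]  (all equal)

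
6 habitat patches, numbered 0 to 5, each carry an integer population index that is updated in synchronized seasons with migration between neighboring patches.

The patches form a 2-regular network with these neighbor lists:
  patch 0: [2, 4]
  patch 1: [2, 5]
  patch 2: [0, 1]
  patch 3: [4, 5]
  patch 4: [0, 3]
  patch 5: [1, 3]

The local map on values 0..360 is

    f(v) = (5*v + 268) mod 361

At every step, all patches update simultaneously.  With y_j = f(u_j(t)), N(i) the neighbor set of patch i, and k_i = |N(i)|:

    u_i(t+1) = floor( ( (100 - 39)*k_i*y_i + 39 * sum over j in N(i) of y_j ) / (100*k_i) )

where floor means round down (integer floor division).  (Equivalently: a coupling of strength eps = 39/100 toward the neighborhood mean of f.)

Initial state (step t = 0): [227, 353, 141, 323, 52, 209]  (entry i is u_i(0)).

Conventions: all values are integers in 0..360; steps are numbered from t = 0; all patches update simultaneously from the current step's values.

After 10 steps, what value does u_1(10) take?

Answer: u_1(10) = 179

Derivation:
t=0: [227, 353, 141, 323, 52, 209]
t=1: [276, 232, 259, 124, 179, 199]
t=2: [163, 268, 179, 151, 120, 209]
t=3: [44, 160, 80, 256, 147, 230]
t=4: [192, 336, 279, 183, 216, 292]
t=5: [182, 185, 189, 168, 209, 220]
t=6: [128, 148, 119, 115, 163, 200]
t=7: [140, 238, 178, 109, 59, 192]
t=8: [204, 51, 96, 123, 188, 108]
t=9: [154, 120, 87, 139, 147, 115]
t=10: [314, 179, 298, 225, 280, 149]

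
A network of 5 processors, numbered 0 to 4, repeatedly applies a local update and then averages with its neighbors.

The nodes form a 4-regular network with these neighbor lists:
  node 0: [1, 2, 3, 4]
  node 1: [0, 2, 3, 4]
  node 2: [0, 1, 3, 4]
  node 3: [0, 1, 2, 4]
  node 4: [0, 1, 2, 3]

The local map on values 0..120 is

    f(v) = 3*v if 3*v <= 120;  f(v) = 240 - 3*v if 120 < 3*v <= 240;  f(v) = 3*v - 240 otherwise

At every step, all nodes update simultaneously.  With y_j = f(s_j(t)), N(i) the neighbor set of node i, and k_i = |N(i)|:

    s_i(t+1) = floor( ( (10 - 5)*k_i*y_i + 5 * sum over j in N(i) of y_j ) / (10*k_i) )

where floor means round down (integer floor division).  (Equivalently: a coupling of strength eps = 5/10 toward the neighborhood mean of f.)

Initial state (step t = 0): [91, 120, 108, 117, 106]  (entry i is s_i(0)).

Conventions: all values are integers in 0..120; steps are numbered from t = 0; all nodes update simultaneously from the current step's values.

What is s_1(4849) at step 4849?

Answer: s_1(4849) = 111
Key observation: The state at step 13, [106, 111, 106, 106, 112], reappears at step 17: the system is in a cycle of period 4 from step 13 on.  Therefore the state at step 4849 equals the state at step 13 + ((4849 - 13) mod 4) = 13, which is [106, 111, 106, 106, 112].

Derivation:
t=0: [91, 120, 108, 117, 106]
t=1: [65, 98, 84, 94, 82]
t=2: [36, 40, 24, 35, 22]
t=3: [99, 103, 85, 98, 83]
t=4: [46, 51, 31, 45, 28]
t=5: [97, 91, 93, 98, 90]
t=6: [45, 38, 40, 46, 37]
t=7: [108, 111, 114, 107, 110]
t=8: [87, 91, 94, 86, 90]
t=9: [25, 30, 33, 24, 29]
t=10: [81, 86, 90, 79, 85]
t=11: [9, 15, 19, 9, 14]
t=12: [34, 41, 46, 34, 40]
t=13: [106, 111, 106, 106, 112]
t=14: [82, 87, 82, 82, 88]
t=15: [10, 15, 10, 10, 16]
t=16: [34, 39, 34, 34, 40]
t=17: [106, 111, 106, 106, 112]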